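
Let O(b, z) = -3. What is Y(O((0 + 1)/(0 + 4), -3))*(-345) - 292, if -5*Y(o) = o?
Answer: -499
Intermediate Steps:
Y(o) = -o/5
Y(O((0 + 1)/(0 + 4), -3))*(-345) - 292 = -1/5*(-3)*(-345) - 292 = (3/5)*(-345) - 292 = -207 - 292 = -499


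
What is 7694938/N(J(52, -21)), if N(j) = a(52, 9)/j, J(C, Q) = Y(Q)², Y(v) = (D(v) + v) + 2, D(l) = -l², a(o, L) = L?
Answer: 1628248880800/9 ≈ 1.8092e+11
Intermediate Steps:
Y(v) = 2 + v - v² (Y(v) = (-v² + v) + 2 = (v - v²) + 2 = 2 + v - v²)
J(C, Q) = (2 + Q - Q²)²
N(j) = 9/j
7694938/N(J(52, -21)) = 7694938/((9/((2 - 21 - 1*(-21)²)²))) = 7694938/((9/((2 - 21 - 1*441)²))) = 7694938/((9/((2 - 21 - 441)²))) = 7694938/((9/((-460)²))) = 7694938/((9/211600)) = 7694938/((9*(1/211600))) = 7694938/(9/211600) = 7694938*(211600/9) = 1628248880800/9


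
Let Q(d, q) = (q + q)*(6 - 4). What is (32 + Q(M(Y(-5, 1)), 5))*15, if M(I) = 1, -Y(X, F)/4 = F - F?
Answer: 780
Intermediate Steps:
Y(X, F) = 0 (Y(X, F) = -4*(F - F) = -4*0 = 0)
Q(d, q) = 4*q (Q(d, q) = (2*q)*2 = 4*q)
(32 + Q(M(Y(-5, 1)), 5))*15 = (32 + 4*5)*15 = (32 + 20)*15 = 52*15 = 780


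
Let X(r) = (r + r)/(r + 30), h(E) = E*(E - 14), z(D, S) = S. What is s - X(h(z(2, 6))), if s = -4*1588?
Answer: -19072/3 ≈ -6357.3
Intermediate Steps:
h(E) = E*(-14 + E)
X(r) = 2*r/(30 + r) (X(r) = (2*r)/(30 + r) = 2*r/(30 + r))
s = -6352
s - X(h(z(2, 6))) = -6352 - 2*6*(-14 + 6)/(30 + 6*(-14 + 6)) = -6352 - 2*6*(-8)/(30 + 6*(-8)) = -6352 - 2*(-48)/(30 - 48) = -6352 - 2*(-48)/(-18) = -6352 - 2*(-48)*(-1)/18 = -6352 - 1*16/3 = -6352 - 16/3 = -19072/3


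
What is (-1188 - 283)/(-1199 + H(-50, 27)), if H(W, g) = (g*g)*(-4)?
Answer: 1471/4115 ≈ 0.35747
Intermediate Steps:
H(W, g) = -4*g² (H(W, g) = g²*(-4) = -4*g²)
(-1188 - 283)/(-1199 + H(-50, 27)) = (-1188 - 283)/(-1199 - 4*27²) = -1471/(-1199 - 4*729) = -1471/(-1199 - 2916) = -1471/(-4115) = -1471*(-1/4115) = 1471/4115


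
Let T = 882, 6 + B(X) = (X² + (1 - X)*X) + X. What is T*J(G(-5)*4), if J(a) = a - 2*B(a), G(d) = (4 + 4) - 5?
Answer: -21168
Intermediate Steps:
G(d) = 3 (G(d) = 8 - 5 = 3)
B(X) = -6 + X + X² + X*(1 - X) (B(X) = -6 + ((X² + (1 - X)*X) + X) = -6 + ((X² + X*(1 - X)) + X) = -6 + (X + X² + X*(1 - X)) = -6 + X + X² + X*(1 - X))
J(a) = 12 - 3*a (J(a) = a - 2*(-6 + 2*a) = a + (12 - 4*a) = 12 - 3*a)
T*J(G(-5)*4) = 882*(12 - 9*4) = 882*(12 - 3*12) = 882*(12 - 36) = 882*(-24) = -21168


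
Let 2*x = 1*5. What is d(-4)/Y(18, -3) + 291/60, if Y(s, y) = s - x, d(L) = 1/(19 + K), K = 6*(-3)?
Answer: 3047/620 ≈ 4.9145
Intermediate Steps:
K = -18
x = 5/2 (x = (1*5)/2 = (½)*5 = 5/2 ≈ 2.5000)
d(L) = 1 (d(L) = 1/(19 - 18) = 1/1 = 1)
Y(s, y) = -5/2 + s (Y(s, y) = s - 1*5/2 = s - 5/2 = -5/2 + s)
d(-4)/Y(18, -3) + 291/60 = 1/(-5/2 + 18) + 291/60 = 1/(31/2) + 291*(1/60) = 1*(2/31) + 97/20 = 2/31 + 97/20 = 3047/620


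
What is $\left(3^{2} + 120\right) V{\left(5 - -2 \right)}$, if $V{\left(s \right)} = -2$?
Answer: $-258$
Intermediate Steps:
$\left(3^{2} + 120\right) V{\left(5 - -2 \right)} = \left(3^{2} + 120\right) \left(-2\right) = \left(9 + 120\right) \left(-2\right) = 129 \left(-2\right) = -258$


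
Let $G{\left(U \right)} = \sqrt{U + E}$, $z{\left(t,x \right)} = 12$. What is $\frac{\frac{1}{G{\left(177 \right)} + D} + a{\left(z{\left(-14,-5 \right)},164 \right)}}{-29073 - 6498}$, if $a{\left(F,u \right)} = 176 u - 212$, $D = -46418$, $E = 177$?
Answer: $- \frac{10289078219137}{12773726148545} + \frac{\sqrt{354}}{76642356891270} \approx -0.80549$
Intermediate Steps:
$a{\left(F,u \right)} = -212 + 176 u$
$G{\left(U \right)} = \sqrt{177 + U}$ ($G{\left(U \right)} = \sqrt{U + 177} = \sqrt{177 + U}$)
$\frac{\frac{1}{G{\left(177 \right)} + D} + a{\left(z{\left(-14,-5 \right)},164 \right)}}{-29073 - 6498} = \frac{\frac{1}{\sqrt{177 + 177} - 46418} + \left(-212 + 176 \cdot 164\right)}{-29073 - 6498} = \frac{\frac{1}{\sqrt{354} - 46418} + \left(-212 + 28864\right)}{-35571} = \left(\frac{1}{-46418 + \sqrt{354}} + 28652\right) \left(- \frac{1}{35571}\right) = \left(28652 + \frac{1}{-46418 + \sqrt{354}}\right) \left(- \frac{1}{35571}\right) = - \frac{28652}{35571} - \frac{1}{35571 \left(-46418 + \sqrt{354}\right)}$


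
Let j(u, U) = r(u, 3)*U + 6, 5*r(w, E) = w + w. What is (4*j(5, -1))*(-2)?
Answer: -32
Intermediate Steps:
r(w, E) = 2*w/5 (r(w, E) = (w + w)/5 = (2*w)/5 = 2*w/5)
j(u, U) = 6 + 2*U*u/5 (j(u, U) = (2*u/5)*U + 6 = 2*U*u/5 + 6 = 6 + 2*U*u/5)
(4*j(5, -1))*(-2) = (4*(6 + (⅖)*(-1)*5))*(-2) = (4*(6 - 2))*(-2) = (4*4)*(-2) = 16*(-2) = -32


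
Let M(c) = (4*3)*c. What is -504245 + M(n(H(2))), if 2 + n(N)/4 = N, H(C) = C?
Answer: -504245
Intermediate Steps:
n(N) = -8 + 4*N
M(c) = 12*c
-504245 + M(n(H(2))) = -504245 + 12*(-8 + 4*2) = -504245 + 12*(-8 + 8) = -504245 + 12*0 = -504245 + 0 = -504245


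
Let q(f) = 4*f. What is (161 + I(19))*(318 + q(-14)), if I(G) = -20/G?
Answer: 796218/19 ≈ 41906.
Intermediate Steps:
(161 + I(19))*(318 + q(-14)) = (161 - 20/19)*(318 + 4*(-14)) = (161 - 20*1/19)*(318 - 56) = (161 - 20/19)*262 = (3039/19)*262 = 796218/19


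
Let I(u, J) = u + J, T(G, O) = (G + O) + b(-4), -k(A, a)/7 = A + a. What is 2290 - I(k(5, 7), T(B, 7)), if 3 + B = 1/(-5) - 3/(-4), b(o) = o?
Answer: 47469/20 ≈ 2373.4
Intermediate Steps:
k(A, a) = -7*A - 7*a (k(A, a) = -7*(A + a) = -7*A - 7*a)
B = -49/20 (B = -3 + (1/(-5) - 3/(-4)) = -3 + (1*(-1/5) - 3*(-1/4)) = -3 + (-1/5 + 3/4) = -3 + 11/20 = -49/20 ≈ -2.4500)
T(G, O) = -4 + G + O (T(G, O) = (G + O) - 4 = -4 + G + O)
I(u, J) = J + u
2290 - I(k(5, 7), T(B, 7)) = 2290 - ((-4 - 49/20 + 7) + (-7*5 - 7*7)) = 2290 - (11/20 + (-35 - 49)) = 2290 - (11/20 - 84) = 2290 - 1*(-1669/20) = 2290 + 1669/20 = 47469/20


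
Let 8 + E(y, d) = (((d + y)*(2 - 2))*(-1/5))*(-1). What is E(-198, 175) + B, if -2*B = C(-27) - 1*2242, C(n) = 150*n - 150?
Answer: 3213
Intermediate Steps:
C(n) = -150 + 150*n
E(y, d) = -8 (E(y, d) = -8 + (((d + y)*(2 - 2))*(-1/5))*(-1) = -8 + (((d + y)*0)*(-1*⅕))*(-1) = -8 + (0*(-⅕))*(-1) = -8 + 0*(-1) = -8 + 0 = -8)
B = 3221 (B = -((-150 + 150*(-27)) - 1*2242)/2 = -((-150 - 4050) - 2242)/2 = -(-4200 - 2242)/2 = -½*(-6442) = 3221)
E(-198, 175) + B = -8 + 3221 = 3213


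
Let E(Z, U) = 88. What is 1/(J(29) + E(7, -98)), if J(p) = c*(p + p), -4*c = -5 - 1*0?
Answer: 2/321 ≈ 0.0062305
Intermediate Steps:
c = 5/4 (c = -(-5 - 1*0)/4 = -(-5 + 0)/4 = -1/4*(-5) = 5/4 ≈ 1.2500)
J(p) = 5*p/2 (J(p) = 5*(p + p)/4 = 5*(2*p)/4 = 5*p/2)
1/(J(29) + E(7, -98)) = 1/((5/2)*29 + 88) = 1/(145/2 + 88) = 1/(321/2) = 2/321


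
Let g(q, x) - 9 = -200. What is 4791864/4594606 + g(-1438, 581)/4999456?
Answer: 11977917828119/11485265267168 ≈ 1.0429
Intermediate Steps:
g(q, x) = -191 (g(q, x) = 9 - 200 = -191)
4791864/4594606 + g(-1438, 581)/4999456 = 4791864/4594606 - 191/4999456 = 4791864*(1/4594606) - 191*1/4999456 = 2395932/2297303 - 191/4999456 = 11977917828119/11485265267168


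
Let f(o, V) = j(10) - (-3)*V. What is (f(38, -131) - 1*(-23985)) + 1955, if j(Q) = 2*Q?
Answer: 25567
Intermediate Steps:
f(o, V) = 20 + 3*V (f(o, V) = 2*10 - (-3)*V = 20 + 3*V)
(f(38, -131) - 1*(-23985)) + 1955 = ((20 + 3*(-131)) - 1*(-23985)) + 1955 = ((20 - 393) + 23985) + 1955 = (-373 + 23985) + 1955 = 23612 + 1955 = 25567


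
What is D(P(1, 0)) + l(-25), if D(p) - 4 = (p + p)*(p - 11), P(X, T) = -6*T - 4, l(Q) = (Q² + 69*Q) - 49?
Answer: -1025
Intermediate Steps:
l(Q) = -49 + Q² + 69*Q
P(X, T) = -4 - 6*T
D(p) = 4 + 2*p*(-11 + p) (D(p) = 4 + (p + p)*(p - 11) = 4 + (2*p)*(-11 + p) = 4 + 2*p*(-11 + p))
D(P(1, 0)) + l(-25) = (4 - 22*(-4 - 6*0) + 2*(-4 - 6*0)²) + (-49 + (-25)² + 69*(-25)) = (4 - 22*(-4 + 0) + 2*(-4 + 0)²) + (-49 + 625 - 1725) = (4 - 22*(-4) + 2*(-4)²) - 1149 = (4 + 88 + 2*16) - 1149 = (4 + 88 + 32) - 1149 = 124 - 1149 = -1025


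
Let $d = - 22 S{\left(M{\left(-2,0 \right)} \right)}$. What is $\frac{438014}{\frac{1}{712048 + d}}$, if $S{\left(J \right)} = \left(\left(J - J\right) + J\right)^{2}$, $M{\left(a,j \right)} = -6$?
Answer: $311540085584$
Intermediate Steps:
$S{\left(J \right)} = J^{2}$ ($S{\left(J \right)} = \left(0 + J\right)^{2} = J^{2}$)
$d = -792$ ($d = - 22 \left(-6\right)^{2} = \left(-22\right) 36 = -792$)
$\frac{438014}{\frac{1}{712048 + d}} = \frac{438014}{\frac{1}{712048 - 792}} = \frac{438014}{\frac{1}{711256}} = 438014 \frac{1}{\frac{1}{711256}} = 438014 \cdot 711256 = 311540085584$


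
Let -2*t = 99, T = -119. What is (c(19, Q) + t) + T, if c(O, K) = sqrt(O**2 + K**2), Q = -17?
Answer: -337/2 + 5*sqrt(26) ≈ -143.00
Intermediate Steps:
c(O, K) = sqrt(K**2 + O**2)
t = -99/2 (t = -1/2*99 = -99/2 ≈ -49.500)
(c(19, Q) + t) + T = (sqrt((-17)**2 + 19**2) - 99/2) - 119 = (sqrt(289 + 361) - 99/2) - 119 = (sqrt(650) - 99/2) - 119 = (5*sqrt(26) - 99/2) - 119 = (-99/2 + 5*sqrt(26)) - 119 = -337/2 + 5*sqrt(26)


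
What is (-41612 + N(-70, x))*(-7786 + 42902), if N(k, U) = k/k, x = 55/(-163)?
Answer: -1461211876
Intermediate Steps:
x = -55/163 (x = 55*(-1/163) = -55/163 ≈ -0.33742)
N(k, U) = 1
(-41612 + N(-70, x))*(-7786 + 42902) = (-41612 + 1)*(-7786 + 42902) = -41611*35116 = -1461211876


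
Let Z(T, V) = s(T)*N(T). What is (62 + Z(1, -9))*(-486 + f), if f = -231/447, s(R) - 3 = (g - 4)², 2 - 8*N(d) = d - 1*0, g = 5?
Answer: -9061375/298 ≈ -30407.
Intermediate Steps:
N(d) = ¼ - d/8 (N(d) = ¼ - (d - 1*0)/8 = ¼ - (d + 0)/8 = ¼ - d/8)
s(R) = 4 (s(R) = 3 + (5 - 4)² = 3 + 1² = 3 + 1 = 4)
Z(T, V) = 1 - T/2 (Z(T, V) = 4*(¼ - T/8) = 1 - T/2)
f = -77/149 (f = -231*1/447 = -77/149 ≈ -0.51678)
(62 + Z(1, -9))*(-486 + f) = (62 + (1 - ½*1))*(-486 - 77/149) = (62 + (1 - ½))*(-72491/149) = (62 + ½)*(-72491/149) = (125/2)*(-72491/149) = -9061375/298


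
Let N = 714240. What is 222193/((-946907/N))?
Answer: -158699128320/946907 ≈ -1.6760e+5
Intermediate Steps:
222193/((-946907/N)) = 222193/((-946907/714240)) = 222193/((-946907*1/714240)) = 222193/(-946907/714240) = 222193*(-714240/946907) = -158699128320/946907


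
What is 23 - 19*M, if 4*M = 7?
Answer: -41/4 ≈ -10.250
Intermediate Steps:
M = 7/4 (M = (¼)*7 = 7/4 ≈ 1.7500)
23 - 19*M = 23 - 19*7/4 = 23 - 133/4 = -41/4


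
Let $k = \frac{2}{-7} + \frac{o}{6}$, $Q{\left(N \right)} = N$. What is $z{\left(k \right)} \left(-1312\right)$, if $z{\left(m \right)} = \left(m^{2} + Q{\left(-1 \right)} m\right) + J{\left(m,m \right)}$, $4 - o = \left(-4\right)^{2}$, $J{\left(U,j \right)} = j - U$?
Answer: $- \frac{482816}{49} \approx -9853.4$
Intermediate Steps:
$o = -12$ ($o = 4 - \left(-4\right)^{2} = 4 - 16 = -12$)
$k = - \frac{16}{7}$ ($k = \frac{2}{-7} - \frac{12}{6} = 2 \left(- \frac{1}{7}\right) - 2 = - \frac{2}{7} - 2 = - \frac{16}{7} \approx -2.2857$)
$z{\left(m \right)} = m^{2} - m$ ($z{\left(m \right)} = \left(m^{2} - m\right) + \left(m - m\right) = \left(m^{2} - m\right) + 0 = m^{2} - m$)
$z{\left(k \right)} \left(-1312\right) = - \frac{16 \left(-1 - \frac{16}{7}\right)}{7} \left(-1312\right) = \left(- \frac{16}{7}\right) \left(- \frac{23}{7}\right) \left(-1312\right) = \frac{368}{49} \left(-1312\right) = - \frac{482816}{49}$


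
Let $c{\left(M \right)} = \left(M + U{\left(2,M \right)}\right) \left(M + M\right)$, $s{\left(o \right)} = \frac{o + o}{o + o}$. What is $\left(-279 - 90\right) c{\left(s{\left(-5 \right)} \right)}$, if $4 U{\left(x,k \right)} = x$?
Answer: $-1107$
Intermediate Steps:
$U{\left(x,k \right)} = \frac{x}{4}$
$s{\left(o \right)} = 1$ ($s{\left(o \right)} = \frac{2 o}{2 o} = 2 o \frac{1}{2 o} = 1$)
$c{\left(M \right)} = 2 M \left(\frac{1}{2} + M\right)$ ($c{\left(M \right)} = \left(M + \frac{1}{4} \cdot 2\right) \left(M + M\right) = \left(M + \frac{1}{2}\right) 2 M = \left(\frac{1}{2} + M\right) 2 M = 2 M \left(\frac{1}{2} + M\right)$)
$\left(-279 - 90\right) c{\left(s{\left(-5 \right)} \right)} = \left(-279 - 90\right) 1 \left(1 + 2 \cdot 1\right) = - 369 \cdot 1 \left(1 + 2\right) = - 369 \cdot 1 \cdot 3 = \left(-369\right) 3 = -1107$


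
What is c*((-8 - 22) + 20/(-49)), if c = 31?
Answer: -46190/49 ≈ -942.65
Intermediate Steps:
c*((-8 - 22) + 20/(-49)) = 31*((-8 - 22) + 20/(-49)) = 31*(-30 + 20*(-1/49)) = 31*(-30 - 20/49) = 31*(-1490/49) = -46190/49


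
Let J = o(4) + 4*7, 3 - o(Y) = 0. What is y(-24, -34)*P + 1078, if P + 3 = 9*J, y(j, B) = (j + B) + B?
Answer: -24314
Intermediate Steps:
y(j, B) = j + 2*B (y(j, B) = (B + j) + B = j + 2*B)
o(Y) = 3 (o(Y) = 3 - 1*0 = 3 + 0 = 3)
J = 31 (J = 3 + 4*7 = 3 + 28 = 31)
P = 276 (P = -3 + 9*31 = -3 + 279 = 276)
y(-24, -34)*P + 1078 = (-24 + 2*(-34))*276 + 1078 = (-24 - 68)*276 + 1078 = -92*276 + 1078 = -25392 + 1078 = -24314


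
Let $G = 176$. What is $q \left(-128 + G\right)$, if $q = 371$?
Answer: $17808$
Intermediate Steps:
$q \left(-128 + G\right) = 371 \left(-128 + 176\right) = 371 \cdot 48 = 17808$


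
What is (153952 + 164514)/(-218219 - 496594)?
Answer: -318466/714813 ≈ -0.44552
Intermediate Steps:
(153952 + 164514)/(-218219 - 496594) = 318466/(-714813) = 318466*(-1/714813) = -318466/714813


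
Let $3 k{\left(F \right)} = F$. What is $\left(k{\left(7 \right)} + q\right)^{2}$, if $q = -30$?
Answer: $\frac{6889}{9} \approx 765.44$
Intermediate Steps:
$k{\left(F \right)} = \frac{F}{3}$
$\left(k{\left(7 \right)} + q\right)^{2} = \left(\frac{1}{3} \cdot 7 - 30\right)^{2} = \left(\frac{7}{3} - 30\right)^{2} = \left(- \frac{83}{3}\right)^{2} = \frac{6889}{9}$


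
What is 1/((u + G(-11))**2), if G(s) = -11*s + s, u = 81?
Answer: 1/36481 ≈ 2.7412e-5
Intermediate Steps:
G(s) = -10*s
1/((u + G(-11))**2) = 1/((81 - 10*(-11))**2) = 1/((81 + 110)**2) = 1/(191**2) = 1/36481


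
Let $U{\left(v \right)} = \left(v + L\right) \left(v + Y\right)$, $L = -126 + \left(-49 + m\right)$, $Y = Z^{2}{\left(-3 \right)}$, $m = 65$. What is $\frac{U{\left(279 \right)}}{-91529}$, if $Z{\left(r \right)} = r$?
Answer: $- \frac{48672}{91529} \approx -0.53177$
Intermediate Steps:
$Y = 9$ ($Y = \left(-3\right)^{2} = 9$)
$L = -110$ ($L = -126 + \left(-49 + 65\right) = -126 + 16 = -110$)
$U{\left(v \right)} = \left(-110 + v\right) \left(9 + v\right)$ ($U{\left(v \right)} = \left(v - 110\right) \left(v + 9\right) = \left(-110 + v\right) \left(9 + v\right)$)
$\frac{U{\left(279 \right)}}{-91529} = \frac{-990 + 279^{2} - 28179}{-91529} = \left(-990 + 77841 - 28179\right) \left(- \frac{1}{91529}\right) = 48672 \left(- \frac{1}{91529}\right) = - \frac{48672}{91529}$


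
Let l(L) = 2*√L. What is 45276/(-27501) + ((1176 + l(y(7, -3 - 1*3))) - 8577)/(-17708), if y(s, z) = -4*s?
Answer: -199404169/162329236 - I*√7/4427 ≈ -1.2284 - 0.00059764*I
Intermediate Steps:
45276/(-27501) + ((1176 + l(y(7, -3 - 1*3))) - 8577)/(-17708) = 45276/(-27501) + ((1176 + 2*√(-4*7)) - 8577)/(-17708) = 45276*(-1/27501) + ((1176 + 2*√(-28)) - 8577)*(-1/17708) = -15092/9167 + ((1176 + 2*(2*I*√7)) - 8577)*(-1/17708) = -15092/9167 + ((1176 + 4*I*√7) - 8577)*(-1/17708) = -15092/9167 + (-7401 + 4*I*√7)*(-1/17708) = -15092/9167 + (7401/17708 - I*√7/4427) = -199404169/162329236 - I*√7/4427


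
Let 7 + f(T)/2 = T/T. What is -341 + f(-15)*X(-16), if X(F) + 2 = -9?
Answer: -209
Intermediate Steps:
f(T) = -12 (f(T) = -14 + 2*(T/T) = -14 + 2*1 = -14 + 2 = -12)
X(F) = -11 (X(F) = -2 - 9 = -11)
-341 + f(-15)*X(-16) = -341 - 12*(-11) = -341 + 132 = -209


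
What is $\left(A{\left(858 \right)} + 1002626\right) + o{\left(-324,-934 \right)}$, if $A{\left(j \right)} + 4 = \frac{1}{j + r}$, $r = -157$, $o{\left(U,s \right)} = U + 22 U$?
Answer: $\frac{697614171}{701} \approx 9.9517 \cdot 10^{5}$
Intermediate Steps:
$o{\left(U,s \right)} = 23 U$
$A{\left(j \right)} = -4 + \frac{1}{-157 + j}$ ($A{\left(j \right)} = -4 + \frac{1}{j - 157} = -4 + \frac{1}{-157 + j}$)
$\left(A{\left(858 \right)} + 1002626\right) + o{\left(-324,-934 \right)} = \left(\frac{629 - 3432}{-157 + 858} + 1002626\right) + 23 \left(-324\right) = \left(\frac{629 - 3432}{701} + 1002626\right) - 7452 = \left(\frac{1}{701} \left(-2803\right) + 1002626\right) - 7452 = \left(- \frac{2803}{701} + 1002626\right) - 7452 = \frac{702838023}{701} - 7452 = \frac{697614171}{701}$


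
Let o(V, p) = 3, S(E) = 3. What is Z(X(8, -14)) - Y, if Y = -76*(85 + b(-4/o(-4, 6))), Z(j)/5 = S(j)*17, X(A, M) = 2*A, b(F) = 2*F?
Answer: 19537/3 ≈ 6512.3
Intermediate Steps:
Z(j) = 255 (Z(j) = 5*(3*17) = 5*51 = 255)
Y = -18772/3 (Y = -76*(85 + 2*(-4/3)) = -76*(85 - 8/3) = -76*247/3 = -18772/3 ≈ -6257.3)
Z(X(8, -14)) - Y = 255 - 1*(-18772/3) = 255 + 18772/3 = 19537/3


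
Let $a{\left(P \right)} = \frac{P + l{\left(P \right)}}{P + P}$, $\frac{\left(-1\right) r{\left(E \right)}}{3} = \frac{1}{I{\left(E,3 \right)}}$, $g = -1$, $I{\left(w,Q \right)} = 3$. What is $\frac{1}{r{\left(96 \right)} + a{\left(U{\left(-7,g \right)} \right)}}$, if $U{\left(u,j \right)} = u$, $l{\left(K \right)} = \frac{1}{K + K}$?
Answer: $- \frac{196}{97} \approx -2.0206$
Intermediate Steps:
$l{\left(K \right)} = \frac{1}{2 K}$
$r{\left(E \right)} = -1$ ($r{\left(E \right)} = - \frac{3}{3} = \left(-3\right) \frac{1}{3} = -1$)
$a{\left(P \right)} = \frac{P + \frac{1}{2 P}}{2 P}$ ($a{\left(P \right)} = \frac{P + \frac{1}{2 P}}{P + P} = \frac{P + \frac{1}{2 P}}{2 P}$)
$\frac{1}{r{\left(96 \right)} + a{\left(U{\left(-7,g \right)} \right)}} = \frac{1}{-1 + \left(\frac{1}{2} + \frac{1}{4 \cdot 49}\right)} = \frac{1}{-1 + \left(\frac{1}{2} + \frac{1}{4} \cdot \frac{1}{49}\right)} = \frac{1}{-1 + \left(\frac{1}{2} + \frac{1}{196}\right)} = \frac{1}{-1 + \frac{99}{196}} = \frac{1}{- \frac{97}{196}} = - \frac{196}{97}$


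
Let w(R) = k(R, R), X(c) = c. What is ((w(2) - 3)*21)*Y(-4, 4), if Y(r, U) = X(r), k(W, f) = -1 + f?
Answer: 168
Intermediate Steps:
Y(r, U) = r
w(R) = -1 + R
((w(2) - 3)*21)*Y(-4, 4) = (((-1 + 2) - 3)*21)*(-4) = ((1 - 3)*21)*(-4) = -2*21*(-4) = -42*(-4) = 168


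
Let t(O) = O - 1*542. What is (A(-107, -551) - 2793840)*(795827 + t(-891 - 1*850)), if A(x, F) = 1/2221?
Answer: -4924034665266616/2221 ≈ -2.2170e+12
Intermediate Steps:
t(O) = -542 + O (t(O) = O - 542 = -542 + O)
A(x, F) = 1/2221
(A(-107, -551) - 2793840)*(795827 + t(-891 - 1*850)) = (1/2221 - 2793840)*(795827 + (-542 + (-891 - 1*850))) = -6205118639*(795827 + (-542 + (-891 - 850)))/2221 = -6205118639*(795827 + (-542 - 1741))/2221 = -6205118639*(795827 - 2283)/2221 = -6205118639/2221*793544 = -4924034665266616/2221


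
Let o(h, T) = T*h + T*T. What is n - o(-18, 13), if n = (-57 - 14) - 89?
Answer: -95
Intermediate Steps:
o(h, T) = T**2 + T*h (o(h, T) = T*h + T**2 = T**2 + T*h)
n = -160 (n = -71 - 89 = -160)
n - o(-18, 13) = -160 - 13*(13 - 18) = -160 - 13*(-5) = -160 - 1*(-65) = -160 + 65 = -95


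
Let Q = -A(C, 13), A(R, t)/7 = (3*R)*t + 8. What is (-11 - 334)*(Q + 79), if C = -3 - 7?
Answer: -949785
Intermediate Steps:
C = -10
A(R, t) = 56 + 21*R*t (A(R, t) = 7*((3*R)*t + 8) = 7*(3*R*t + 8) = 7*(8 + 3*R*t) = 56 + 21*R*t)
Q = 2674 (Q = -(56 + 21*(-10)*13) = -(56 - 2730) = -1*(-2674) = 2674)
(-11 - 334)*(Q + 79) = (-11 - 334)*(2674 + 79) = -345*2753 = -949785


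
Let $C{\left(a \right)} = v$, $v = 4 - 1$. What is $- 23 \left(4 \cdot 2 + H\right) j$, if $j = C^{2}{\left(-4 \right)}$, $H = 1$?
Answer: $-1863$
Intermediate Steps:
$v = 3$ ($v = 4 - 1 = 3$)
$C{\left(a \right)} = 3$
$j = 9$ ($j = 3^{2} = 9$)
$- 23 \left(4 \cdot 2 + H\right) j = - 23 \left(4 \cdot 2 + 1\right) 9 = - 23 \left(8 + 1\right) 9 = \left(-23\right) 9 \cdot 9 = \left(-207\right) 9 = -1863$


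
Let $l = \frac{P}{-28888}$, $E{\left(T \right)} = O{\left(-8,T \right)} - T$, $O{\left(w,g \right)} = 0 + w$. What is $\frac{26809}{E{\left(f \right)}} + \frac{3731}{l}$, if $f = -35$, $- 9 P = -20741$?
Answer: $- \frac{3662109805}{80001} \approx -45776.0$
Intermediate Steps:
$P = \frac{20741}{9}$ ($P = \left(- \frac{1}{9}\right) \left(-20741\right) = \frac{20741}{9} \approx 2304.6$)
$O{\left(w,g \right)} = w$
$E{\left(T \right)} = -8 - T$
$l = - \frac{20741}{259992}$ ($l = \frac{20741}{9 \left(-28888\right)} = \frac{20741}{9} \left(- \frac{1}{28888}\right) = - \frac{20741}{259992} \approx -0.079776$)
$\frac{26809}{E{\left(f \right)}} + \frac{3731}{l} = \frac{26809}{-8 - -35} + \frac{3731}{- \frac{20741}{259992}} = \frac{26809}{-8 + 35} + 3731 \left(- \frac{259992}{20741}\right) = \frac{26809}{27} - \frac{138575736}{2963} = - \frac{3662109805}{80001}$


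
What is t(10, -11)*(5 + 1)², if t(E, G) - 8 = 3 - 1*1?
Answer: 360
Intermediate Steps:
t(E, G) = 10 (t(E, G) = 8 + (3 - 1*1) = 8 + (3 - 1) = 8 + 2 = 10)
t(10, -11)*(5 + 1)² = 10*(5 + 1)² = 10*6² = 10*36 = 360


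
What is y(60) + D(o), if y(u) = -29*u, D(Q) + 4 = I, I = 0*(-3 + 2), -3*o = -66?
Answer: -1744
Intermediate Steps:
o = 22 (o = -1/3*(-66) = 22)
I = 0 (I = 0*(-1) = 0)
D(Q) = -4 (D(Q) = -4 + 0 = -4)
y(60) + D(o) = -29*60 - 4 = -1740 - 4 = -1744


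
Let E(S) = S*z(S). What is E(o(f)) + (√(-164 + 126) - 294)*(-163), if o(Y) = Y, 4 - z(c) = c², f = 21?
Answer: 38745 - 163*I*√38 ≈ 38745.0 - 1004.8*I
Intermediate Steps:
z(c) = 4 - c²
E(S) = S*(4 - S²)
E(o(f)) + (√(-164 + 126) - 294)*(-163) = 21*(4 - 1*21²) + (√(-164 + 126) - 294)*(-163) = 21*(4 - 1*441) + (√(-38) - 294)*(-163) = 21*(4 - 441) + (I*√38 - 294)*(-163) = 21*(-437) + (-294 + I*√38)*(-163) = -9177 + (47922 - 163*I*√38) = 38745 - 163*I*√38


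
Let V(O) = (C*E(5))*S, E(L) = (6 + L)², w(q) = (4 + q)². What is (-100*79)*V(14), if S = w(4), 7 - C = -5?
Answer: -734131200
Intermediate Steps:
C = 12 (C = 7 - 1*(-5) = 7 + 5 = 12)
S = 64 (S = (4 + 4)² = 8² = 64)
V(O) = 92928 (V(O) = (12*(6 + 5)²)*64 = (12*11²)*64 = (12*121)*64 = 1452*64 = 92928)
(-100*79)*V(14) = -100*79*92928 = -7900*92928 = -734131200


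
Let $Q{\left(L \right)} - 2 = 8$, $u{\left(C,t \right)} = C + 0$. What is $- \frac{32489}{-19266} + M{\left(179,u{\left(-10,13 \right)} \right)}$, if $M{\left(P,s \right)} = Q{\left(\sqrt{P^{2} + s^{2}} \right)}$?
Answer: $\frac{225149}{19266} \approx 11.686$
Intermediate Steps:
$u{\left(C,t \right)} = C$
$Q{\left(L \right)} = 10$ ($Q{\left(L \right)} = 2 + 8 = 10$)
$M{\left(P,s \right)} = 10$
$- \frac{32489}{-19266} + M{\left(179,u{\left(-10,13 \right)} \right)} = - \frac{32489}{-19266} + 10 = \left(-32489\right) \left(- \frac{1}{19266}\right) + 10 = \frac{32489}{19266} + 10 = \frac{225149}{19266}$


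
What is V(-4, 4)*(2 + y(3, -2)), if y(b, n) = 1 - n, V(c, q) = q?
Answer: 20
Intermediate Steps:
V(-4, 4)*(2 + y(3, -2)) = 4*(2 + (1 - 1*(-2))) = 4*(2 + (1 + 2)) = 4*(2 + 3) = 4*5 = 20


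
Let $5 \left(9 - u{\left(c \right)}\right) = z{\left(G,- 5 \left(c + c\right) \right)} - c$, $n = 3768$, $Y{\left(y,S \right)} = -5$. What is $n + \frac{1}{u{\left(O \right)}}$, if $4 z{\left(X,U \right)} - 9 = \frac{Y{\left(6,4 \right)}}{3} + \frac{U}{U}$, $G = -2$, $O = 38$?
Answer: $\frac{3658788}{971} \approx 3768.1$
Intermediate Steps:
$z{\left(X,U \right)} = \frac{25}{12}$ ($z{\left(X,U \right)} = \frac{9}{4} + \frac{- \frac{5}{3} + \frac{U}{U}}{4} = \frac{9}{4} + \frac{\left(-5\right) \frac{1}{3} + 1}{4} = \frac{9}{4} + \frac{- \frac{5}{3} + 1}{4} = \frac{9}{4} + \frac{1}{4} \left(- \frac{2}{3}\right) = \frac{9}{4} - \frac{1}{6} = \frac{25}{12}$)
$u{\left(c \right)} = \frac{103}{12} + \frac{c}{5}$ ($u{\left(c \right)} = 9 - \frac{\frac{25}{12} - c}{5} = 9 + \left(- \frac{5}{12} + \frac{c}{5}\right) = \frac{103}{12} + \frac{c}{5}$)
$n + \frac{1}{u{\left(O \right)}} = 3768 + \frac{1}{\frac{103}{12} + \frac{1}{5} \cdot 38} = 3768 + \frac{1}{\frac{103}{12} + \frac{38}{5}} = 3768 + \frac{1}{\frac{971}{60}} = 3768 + \frac{60}{971} = \frac{3658788}{971}$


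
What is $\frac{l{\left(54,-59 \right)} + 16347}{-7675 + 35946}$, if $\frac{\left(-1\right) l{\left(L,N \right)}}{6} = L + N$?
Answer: $\frac{16377}{28271} \approx 0.57929$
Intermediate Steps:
$l{\left(L,N \right)} = - 6 L - 6 N$ ($l{\left(L,N \right)} = - 6 \left(L + N\right) = - 6 L - 6 N$)
$\frac{l{\left(54,-59 \right)} + 16347}{-7675 + 35946} = \frac{\left(\left(-6\right) 54 - -354\right) + 16347}{-7675 + 35946} = \frac{\left(-324 + 354\right) + 16347}{28271} = \left(30 + 16347\right) \frac{1}{28271} = 16377 \cdot \frac{1}{28271} = \frac{16377}{28271}$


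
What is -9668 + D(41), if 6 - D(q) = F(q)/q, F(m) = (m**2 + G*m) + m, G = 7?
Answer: -9711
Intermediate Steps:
F(m) = m**2 + 8*m (F(m) = (m**2 + 7*m) + m = m**2 + 8*m)
D(q) = -2 - q (D(q) = 6 - q*(8 + q)/q = 6 - (8 + q) = 6 + (-8 - q) = -2 - q)
-9668 + D(41) = -9668 + (-2 - 1*41) = -9668 + (-2 - 41) = -9668 - 43 = -9711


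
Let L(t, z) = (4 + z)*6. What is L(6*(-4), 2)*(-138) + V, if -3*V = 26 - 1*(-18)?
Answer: -14948/3 ≈ -4982.7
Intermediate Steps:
V = -44/3 (V = -(26 - 1*(-18))/3 = -(26 + 18)/3 = -⅓*44 = -44/3 ≈ -14.667)
L(t, z) = 24 + 6*z
L(6*(-4), 2)*(-138) + V = (24 + 6*2)*(-138) - 44/3 = (24 + 12)*(-138) - 44/3 = 36*(-138) - 44/3 = -4968 - 44/3 = -14948/3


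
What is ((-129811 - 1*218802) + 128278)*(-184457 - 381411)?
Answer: 124680525780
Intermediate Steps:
((-129811 - 1*218802) + 128278)*(-184457 - 381411) = ((-129811 - 218802) + 128278)*(-565868) = (-348613 + 128278)*(-565868) = -220335*(-565868) = 124680525780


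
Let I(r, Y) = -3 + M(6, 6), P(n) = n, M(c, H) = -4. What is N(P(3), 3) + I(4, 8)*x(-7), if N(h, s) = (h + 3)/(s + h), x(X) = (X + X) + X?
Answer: 148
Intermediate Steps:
x(X) = 3*X (x(X) = 2*X + X = 3*X)
N(h, s) = (3 + h)/(h + s)
I(r, Y) = -7 (I(r, Y) = -3 - 4 = -7)
N(P(3), 3) + I(4, 8)*x(-7) = (3 + 3)/(3 + 3) - 21*(-7) = 6/6 - 7*(-21) = (⅙)*6 + 147 = 1 + 147 = 148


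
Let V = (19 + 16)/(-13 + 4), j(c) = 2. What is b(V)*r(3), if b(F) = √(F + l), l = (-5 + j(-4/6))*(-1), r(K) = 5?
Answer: 10*I*√2/3 ≈ 4.714*I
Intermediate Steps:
V = -35/9 (V = 35/(-9) = 35*(-⅑) = -35/9 ≈ -3.8889)
l = 3 (l = (-5 + 2)*(-1) = -3*(-1) = 3)
b(F) = √(3 + F) (b(F) = √(F + 3) = √(3 + F))
b(V)*r(3) = √(3 - 35/9)*5 = √(-8/9)*5 = (2*I*√2/3)*5 = 10*I*√2/3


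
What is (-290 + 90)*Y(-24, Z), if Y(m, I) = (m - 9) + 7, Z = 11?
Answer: 5200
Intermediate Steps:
Y(m, I) = -2 + m (Y(m, I) = (-9 + m) + 7 = -2 + m)
(-290 + 90)*Y(-24, Z) = (-290 + 90)*(-2 - 24) = -200*(-26) = 5200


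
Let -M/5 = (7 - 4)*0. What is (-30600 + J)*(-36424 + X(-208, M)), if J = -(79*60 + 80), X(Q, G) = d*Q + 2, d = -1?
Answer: 1282699880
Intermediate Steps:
M = 0 (M = -5*(7 - 4)*0 = -15*0 = -5*0 = 0)
X(Q, G) = 2 - Q (X(Q, G) = -Q + 2 = 2 - Q)
J = -4820 (J = -(4740 + 80) = -1*4820 = -4820)
(-30600 + J)*(-36424 + X(-208, M)) = (-30600 - 4820)*(-36424 + (2 - 1*(-208))) = -35420*(-36424 + (2 + 208)) = -35420*(-36424 + 210) = -35420*(-36214) = 1282699880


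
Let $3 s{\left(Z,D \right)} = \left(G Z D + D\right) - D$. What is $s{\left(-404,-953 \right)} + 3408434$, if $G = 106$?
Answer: $\frac{51036574}{3} \approx 1.7012 \cdot 10^{7}$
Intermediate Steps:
$s{\left(Z,D \right)} = \frac{106 D Z}{3}$ ($s{\left(Z,D \right)} = \frac{\left(106 Z D + D\right) - D}{3} = \frac{\left(106 D Z + D\right) - D}{3} = \frac{\left(D + 106 D Z\right) - D}{3} = \frac{106 D Z}{3}$)
$s{\left(-404,-953 \right)} + 3408434 = \frac{106}{3} \left(-953\right) \left(-404\right) + 3408434 = \frac{40811272}{3} + 3408434 = \frac{51036574}{3}$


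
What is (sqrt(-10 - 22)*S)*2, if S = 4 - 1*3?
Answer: 8*I*sqrt(2) ≈ 11.314*I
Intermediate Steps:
S = 1 (S = 4 - 3 = 1)
(sqrt(-10 - 22)*S)*2 = (sqrt(-10 - 22)*1)*2 = (sqrt(-32)*1)*2 = ((4*I*sqrt(2))*1)*2 = (4*I*sqrt(2))*2 = 8*I*sqrt(2)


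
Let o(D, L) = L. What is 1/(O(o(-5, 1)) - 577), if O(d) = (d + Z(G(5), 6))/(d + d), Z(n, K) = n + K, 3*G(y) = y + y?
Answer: -6/3431 ≈ -0.0017488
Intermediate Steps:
G(y) = 2*y/3 (G(y) = (y + y)/3 = (2*y)/3 = 2*y/3)
Z(n, K) = K + n
O(d) = (28/3 + d)/(2*d) (O(d) = (d + (6 + (2/3)*5))/(d + d) = (d + (6 + 10/3))/((2*d)) = (d + 28/3)*(1/(2*d)) = (28/3 + d)*(1/(2*d)) = (28/3 + d)/(2*d))
1/(O(o(-5, 1)) - 577) = 1/((1/6)*(28 + 3*1)/1 - 577) = 1/((1/6)*1*(28 + 3) - 577) = 1/((1/6)*1*31 - 577) = 1/(31/6 - 577) = 1/(-3431/6) = -6/3431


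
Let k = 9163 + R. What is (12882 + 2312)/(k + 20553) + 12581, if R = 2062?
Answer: 199907106/15889 ≈ 12581.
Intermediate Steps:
k = 11225 (k = 9163 + 2062 = 11225)
(12882 + 2312)/(k + 20553) + 12581 = (12882 + 2312)/(11225 + 20553) + 12581 = 15194/31778 + 12581 = 15194*(1/31778) + 12581 = 7597/15889 + 12581 = 199907106/15889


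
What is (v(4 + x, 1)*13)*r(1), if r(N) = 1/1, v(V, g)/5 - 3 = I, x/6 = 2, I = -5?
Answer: -130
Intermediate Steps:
x = 12 (x = 6*2 = 12)
v(V, g) = -10 (v(V, g) = 15 + 5*(-5) = 15 - 25 = -10)
r(N) = 1 (r(N) = 1*1 = 1)
(v(4 + x, 1)*13)*r(1) = -10*13*1 = -130*1 = -130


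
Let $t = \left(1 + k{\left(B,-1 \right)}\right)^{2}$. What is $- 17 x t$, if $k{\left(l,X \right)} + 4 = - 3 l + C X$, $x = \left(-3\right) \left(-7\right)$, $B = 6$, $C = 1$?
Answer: $-172788$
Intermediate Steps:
$x = 21$
$k{\left(l,X \right)} = -4 + X - 3 l$ ($k{\left(l,X \right)} = -4 + \left(- 3 l + 1 X\right) = -4 + \left(- 3 l + X\right) = -4 + \left(X - 3 l\right) = -4 + X - 3 l$)
$t = 484$ ($t = \left(1 - 23\right)^{2} = \left(-22\right)^{2} = 484$)
$- 17 x t = \left(-17\right) 21 \cdot 484 = \left(-357\right) 484 = -172788$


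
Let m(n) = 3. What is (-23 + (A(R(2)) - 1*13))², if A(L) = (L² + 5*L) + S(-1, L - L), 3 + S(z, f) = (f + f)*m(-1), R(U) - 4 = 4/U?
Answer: 729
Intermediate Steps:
R(U) = 4 + 4/U
S(z, f) = -3 + 6*f (S(z, f) = -3 + (f + f)*3 = -3 + (2*f)*3 = -3 + 6*f)
A(L) = -3 + L² + 5*L (A(L) = (L² + 5*L) + (-3 + 6*(L - L)) = (L² + 5*L) + (-3 + 6*0) = (L² + 5*L) + (-3 + 0) = (L² + 5*L) - 3 = -3 + L² + 5*L)
(-23 + (A(R(2)) - 1*13))² = (-23 + ((-3 + (4 + 4/2)² + 5*(4 + 4/2)) - 1*13))² = (-23 + ((-3 + (4 + 4*(½))² + 5*(4 + 4*(½))) - 13))² = (-23 + ((-3 + (4 + 2)² + 5*(4 + 2)) - 13))² = (-23 + ((-3 + 6² + 5*6) - 13))² = (-23 + ((-3 + 36 + 30) - 13))² = (-23 + (63 - 13))² = (-23 + 50)² = 27² = 729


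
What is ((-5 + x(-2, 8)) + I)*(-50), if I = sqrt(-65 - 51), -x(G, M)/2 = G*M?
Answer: -1350 - 100*I*sqrt(29) ≈ -1350.0 - 538.52*I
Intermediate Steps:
x(G, M) = -2*G*M
I = 2*I*sqrt(29) (I = sqrt(-116) = 2*I*sqrt(29) ≈ 10.77*I)
((-5 + x(-2, 8)) + I)*(-50) = ((-5 - 2*(-2)*8) + 2*I*sqrt(29))*(-50) = ((-5 + 32) + 2*I*sqrt(29))*(-50) = (27 + 2*I*sqrt(29))*(-50) = -1350 - 100*I*sqrt(29)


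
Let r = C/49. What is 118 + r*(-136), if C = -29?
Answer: 9726/49 ≈ 198.49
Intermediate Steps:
r = -29/49 ≈ -0.59184
118 + r*(-136) = 118 - 29/49*(-136) = 118 + 3944/49 = 9726/49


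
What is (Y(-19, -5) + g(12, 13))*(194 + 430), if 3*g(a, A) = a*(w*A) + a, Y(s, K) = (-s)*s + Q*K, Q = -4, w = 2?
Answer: -145392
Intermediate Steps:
Y(s, K) = -s² - 4*K (Y(s, K) = (-s)*s - 4*K = -s² - 4*K)
g(a, A) = a/3 + 2*A*a/3 (g(a, A) = (a*(2*A) + a)/3 = (2*A*a + a)/3 = (a + 2*A*a)/3 = a/3 + 2*A*a/3)
(Y(-19, -5) + g(12, 13))*(194 + 430) = ((-1*(-19)² - 4*(-5)) + (⅓)*12*(1 + 2*13))*(194 + 430) = ((-1*361 + 20) + (⅓)*12*(1 + 26))*624 = ((-361 + 20) + (⅓)*12*27)*624 = (-341 + 108)*624 = -233*624 = -145392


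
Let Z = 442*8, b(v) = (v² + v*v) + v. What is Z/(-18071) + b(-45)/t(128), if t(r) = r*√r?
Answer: -208/1063 + 4005*√2/2048 ≈ 2.5699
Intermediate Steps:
t(r) = r^(3/2)
b(v) = v + 2*v² (b(v) = (v² + v²) + v = 2*v² + v = v + 2*v²)
Z = 3536
Z/(-18071) + b(-45)/t(128) = 3536/(-18071) + (-45*(1 + 2*(-45)))/(128^(3/2)) = 3536*(-1/18071) + (-45*(1 - 90))/((1024*√2)) = -208/1063 + (-45*(-89))*(√2/2048) = -208/1063 + 4005*(√2/2048) = -208/1063 + 4005*√2/2048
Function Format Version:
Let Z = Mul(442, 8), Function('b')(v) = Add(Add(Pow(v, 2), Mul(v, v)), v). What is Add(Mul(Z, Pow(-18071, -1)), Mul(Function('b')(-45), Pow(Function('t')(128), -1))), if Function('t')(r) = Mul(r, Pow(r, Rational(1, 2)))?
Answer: Add(Rational(-208, 1063), Mul(Rational(4005, 2048), Pow(2, Rational(1, 2)))) ≈ 2.5699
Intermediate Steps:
Function('t')(r) = Pow(r, Rational(3, 2))
Function('b')(v) = Add(v, Mul(2, Pow(v, 2))) (Function('b')(v) = Add(Add(Pow(v, 2), Pow(v, 2)), v) = Add(Mul(2, Pow(v, 2)), v) = Add(v, Mul(2, Pow(v, 2))))
Z = 3536
Add(Mul(Z, Pow(-18071, -1)), Mul(Function('b')(-45), Pow(Function('t')(128), -1))) = Add(Mul(3536, Pow(-18071, -1)), Mul(Mul(-45, Add(1, Mul(2, -45))), Pow(Pow(128, Rational(3, 2)), -1))) = Add(Mul(3536, Rational(-1, 18071)), Mul(Mul(-45, Add(1, -90)), Pow(Mul(1024, Pow(2, Rational(1, 2))), -1))) = Add(Rational(-208, 1063), Mul(Mul(-45, -89), Mul(Rational(1, 2048), Pow(2, Rational(1, 2))))) = Add(Rational(-208, 1063), Mul(4005, Mul(Rational(1, 2048), Pow(2, Rational(1, 2))))) = Add(Rational(-208, 1063), Mul(Rational(4005, 2048), Pow(2, Rational(1, 2))))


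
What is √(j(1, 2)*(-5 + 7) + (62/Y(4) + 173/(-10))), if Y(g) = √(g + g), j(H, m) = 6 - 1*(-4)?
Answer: √(270 + 1550*√2)/10 ≈ 4.9619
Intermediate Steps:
j(H, m) = 10 (j(H, m) = 6 + 4 = 10)
Y(g) = √2*√g (Y(g) = √(2*g) = √2*√g)
√(j(1, 2)*(-5 + 7) + (62/Y(4) + 173/(-10))) = √(10*(-5 + 7) + (62/((√2*√4)) + 173/(-10))) = √(10*2 + (62/((√2*2)) + 173*(-⅒))) = √(20 + (62/((2*√2)) - 173/10)) = √(20 + (62*(√2/4) - 173/10)) = √(20 + (31*√2/2 - 173/10)) = √(20 + (-173/10 + 31*√2/2)) = √(27/10 + 31*√2/2)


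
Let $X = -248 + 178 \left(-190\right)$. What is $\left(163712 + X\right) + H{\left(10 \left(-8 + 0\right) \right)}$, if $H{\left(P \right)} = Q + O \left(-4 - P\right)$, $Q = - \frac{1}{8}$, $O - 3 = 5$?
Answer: $\frac{1042015}{8} \approx 1.3025 \cdot 10^{5}$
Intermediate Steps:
$O = 8$ ($O = 3 + 5 = 8$)
$Q = - \frac{1}{8}$ ($Q = \left(-1\right) \frac{1}{8} = - \frac{1}{8} \approx -0.125$)
$X = -34068$ ($X = -248 - 33820 = -34068$)
$H{\left(P \right)} = - \frac{257}{8} - 8 P$ ($H{\left(P \right)} = - \frac{1}{8} + 8 \left(-4 - P\right) = - \frac{1}{8} - \left(32 + 8 P\right) = - \frac{257}{8} - 8 P$)
$\left(163712 + X\right) + H{\left(10 \left(-8 + 0\right) \right)} = \left(163712 - 34068\right) - \left(\frac{257}{8} + 8 \cdot 10 \left(-8 + 0\right)\right) = 129644 - \left(\frac{257}{8} + 8 \cdot 10 \left(-8\right)\right) = 129644 - - \frac{4863}{8} = 129644 + \left(- \frac{257}{8} + 640\right) = 129644 + \frac{4863}{8} = \frac{1042015}{8}$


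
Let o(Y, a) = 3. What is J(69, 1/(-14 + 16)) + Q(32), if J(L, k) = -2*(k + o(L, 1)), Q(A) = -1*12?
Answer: -19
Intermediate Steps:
Q(A) = -12
J(L, k) = -6 - 2*k (J(L, k) = -2*(k + 3) = -2*(3 + k) = -6 - 2*k)
J(69, 1/(-14 + 16)) + Q(32) = (-6 - 2/(-14 + 16)) - 12 = (-6 - 2/2) - 12 = (-6 - 2*½) - 12 = (-6 - 1) - 12 = -7 - 12 = -19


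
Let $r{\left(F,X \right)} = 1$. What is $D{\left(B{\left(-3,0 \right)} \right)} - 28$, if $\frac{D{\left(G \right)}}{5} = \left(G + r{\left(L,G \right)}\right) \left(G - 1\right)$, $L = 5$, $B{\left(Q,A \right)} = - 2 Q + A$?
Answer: $147$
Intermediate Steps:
$B{\left(Q,A \right)} = A - 2 Q$
$D{\left(G \right)} = 5 \left(1 + G\right) \left(-1 + G\right)$ ($D{\left(G \right)} = 5 \left(G + 1\right) \left(G - 1\right) = 5 \left(1 + G\right) \left(-1 + G\right)$)
$D{\left(B{\left(-3,0 \right)} \right)} - 28 = \left(-5 + 5 \left(0 - -6\right)^{2}\right) - 28 = \left(-5 + 5 \left(0 + 6\right)^{2}\right) - 28 = \left(-5 + 5 \cdot 6^{2}\right) - 28 = \left(-5 + 5 \cdot 36\right) - 28 = \left(-5 + 180\right) - 28 = 175 - 28 = 147$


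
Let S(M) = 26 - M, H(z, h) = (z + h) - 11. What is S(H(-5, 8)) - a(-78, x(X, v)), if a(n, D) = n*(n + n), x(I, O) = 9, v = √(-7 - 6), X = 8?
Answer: -12134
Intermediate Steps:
v = I*√13 (v = √(-13) = I*√13 ≈ 3.6056*I)
H(z, h) = -11 + h + z (H(z, h) = (h + z) - 11 = -11 + h + z)
a(n, D) = 2*n² (a(n, D) = n*(2*n) = 2*n²)
S(H(-5, 8)) - a(-78, x(X, v)) = (26 - (-11 + 8 - 5)) - 2*(-78)² = (26 - 1*(-8)) - 2*6084 = (26 + 8) - 1*12168 = 34 - 12168 = -12134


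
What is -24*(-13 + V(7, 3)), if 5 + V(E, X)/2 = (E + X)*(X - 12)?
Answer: 4872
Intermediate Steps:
V(E, X) = -10 + 2*(-12 + X)*(E + X) (V(E, X) = -10 + 2*((E + X)*(X - 12)) = -10 + 2*((E + X)*(-12 + X)) = -10 + 2*((-12 + X)*(E + X)) = -10 + 2*(-12 + X)*(E + X))
-24*(-13 + V(7, 3)) = -24*(-13 + (-10 - 24*7 - 24*3 + 2*3² + 2*7*3)) = -24*(-13 + (-10 - 168 - 72 + 2*9 + 42)) = -24*(-13 + (-10 - 168 - 72 + 18 + 42)) = -24*(-13 - 190) = -24*(-203) = 4872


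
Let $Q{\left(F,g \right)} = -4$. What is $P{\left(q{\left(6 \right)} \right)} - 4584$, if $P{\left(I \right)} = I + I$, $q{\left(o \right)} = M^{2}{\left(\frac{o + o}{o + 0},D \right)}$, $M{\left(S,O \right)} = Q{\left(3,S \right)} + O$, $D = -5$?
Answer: $-4422$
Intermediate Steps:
$M{\left(S,O \right)} = -4 + O$
$q{\left(o \right)} = 81$ ($q{\left(o \right)} = \left(-4 - 5\right)^{2} = \left(-9\right)^{2} = 81$)
$P{\left(I \right)} = 2 I$
$P{\left(q{\left(6 \right)} \right)} - 4584 = 2 \cdot 81 - 4584 = 162 - 4584 = -4422$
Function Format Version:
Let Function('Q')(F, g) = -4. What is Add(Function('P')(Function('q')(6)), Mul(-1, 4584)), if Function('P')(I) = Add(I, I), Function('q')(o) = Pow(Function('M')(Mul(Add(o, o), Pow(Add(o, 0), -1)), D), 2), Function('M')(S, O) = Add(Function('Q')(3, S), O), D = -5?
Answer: -4422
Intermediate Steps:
Function('M')(S, O) = Add(-4, O)
Function('q')(o) = 81 (Function('q')(o) = Pow(Add(-4, -5), 2) = Pow(-9, 2) = 81)
Function('P')(I) = Mul(2, I)
Add(Function('P')(Function('q')(6)), Mul(-1, 4584)) = Add(Mul(2, 81), Mul(-1, 4584)) = Add(162, -4584) = -4422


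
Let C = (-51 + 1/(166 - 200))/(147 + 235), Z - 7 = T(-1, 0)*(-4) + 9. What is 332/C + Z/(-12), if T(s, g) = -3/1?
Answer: -12948193/5205 ≈ -2487.6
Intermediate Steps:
T(s, g) = -3 (T(s, g) = -3*1 = -3)
Z = 28 (Z = 7 + (-3*(-4) + 9) = 7 + (12 + 9) = 7 + 21 = 28)
C = -1735/12988 (C = (-51 + 1/(-34))/382 = (-51 - 1/34)*(1/382) = -1735/34*1/382 = -1735/12988 ≈ -0.13358)
332/C + Z/(-12) = 332/(-1735/12988) + 28/(-12) = 332*(-12988/1735) + 28*(-1/12) = -4312016/1735 - 7/3 = -12948193/5205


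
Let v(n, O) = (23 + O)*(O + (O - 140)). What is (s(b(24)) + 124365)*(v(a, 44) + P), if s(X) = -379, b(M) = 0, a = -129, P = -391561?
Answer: -48980049370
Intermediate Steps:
v(n, O) = (-140 + 2*O)*(23 + O) (v(n, O) = (23 + O)*(O + (-140 + O)) = (23 + O)*(-140 + 2*O) = (-140 + 2*O)*(23 + O))
(s(b(24)) + 124365)*(v(a, 44) + P) = (-379 + 124365)*((-3220 - 94*44 + 2*44²) - 391561) = 123986*((-3220 - 4136 + 2*1936) - 391561) = 123986*((-3220 - 4136 + 3872) - 391561) = 123986*(-3484 - 391561) = 123986*(-395045) = -48980049370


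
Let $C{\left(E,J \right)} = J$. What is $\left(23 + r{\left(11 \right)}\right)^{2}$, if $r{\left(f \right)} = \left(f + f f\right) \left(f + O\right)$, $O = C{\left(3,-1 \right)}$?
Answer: $1803649$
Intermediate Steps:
$O = -1$
$r{\left(f \right)} = \left(-1 + f\right) \left(f + f^{2}\right)$ ($r{\left(f \right)} = \left(f + f f\right) \left(f - 1\right) = \left(f + f^{2}\right) \left(-1 + f\right) = \left(-1 + f\right) \left(f + f^{2}\right)$)
$\left(23 + r{\left(11 \right)}\right)^{2} = \left(23 + \left(11^{3} - 11\right)\right)^{2} = \left(23 + \left(1331 - 11\right)\right)^{2} = \left(23 + 1320\right)^{2} = 1343^{2} = 1803649$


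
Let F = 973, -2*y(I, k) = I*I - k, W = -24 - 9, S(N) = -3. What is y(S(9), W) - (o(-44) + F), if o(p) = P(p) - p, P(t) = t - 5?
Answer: -989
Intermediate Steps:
P(t) = -5 + t
W = -33
y(I, k) = k/2 - I²/2 (y(I, k) = -(I*I - k)/2 = -(I² - k)/2 = k/2 - I²/2)
o(p) = -5 (o(p) = (-5 + p) - p = -5)
y(S(9), W) - (o(-44) + F) = ((½)*(-33) - ½*(-3)²) - (-5 + 973) = (-33/2 - ½*9) - 1*968 = (-33/2 - 9/2) - 968 = -21 - 968 = -989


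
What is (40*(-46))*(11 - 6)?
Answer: -9200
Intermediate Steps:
(40*(-46))*(11 - 6) = -1840*5 = -9200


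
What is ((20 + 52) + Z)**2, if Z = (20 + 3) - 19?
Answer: 5776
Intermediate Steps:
Z = 4 (Z = 23 - 19 = 4)
((20 + 52) + Z)**2 = ((20 + 52) + 4)**2 = (72 + 4)**2 = 76**2 = 5776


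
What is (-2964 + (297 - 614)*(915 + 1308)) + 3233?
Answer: -704422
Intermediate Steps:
(-2964 + (297 - 614)*(915 + 1308)) + 3233 = (-2964 - 317*2223) + 3233 = (-2964 - 704691) + 3233 = -707655 + 3233 = -704422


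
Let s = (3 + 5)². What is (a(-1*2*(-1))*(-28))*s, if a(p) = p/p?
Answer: -1792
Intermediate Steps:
s = 64 (s = 8² = 64)
a(p) = 1
(a(-1*2*(-1))*(-28))*s = (1*(-28))*64 = -28*64 = -1792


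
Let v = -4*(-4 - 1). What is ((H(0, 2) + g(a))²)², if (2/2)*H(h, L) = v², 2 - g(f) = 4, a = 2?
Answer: 25091827216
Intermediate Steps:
g(f) = -2 (g(f) = 2 - 1*4 = 2 - 4 = -2)
v = 20 (v = -4*(-5) = 20)
H(h, L) = 400 (H(h, L) = 20² = 400)
((H(0, 2) + g(a))²)² = ((400 - 2)²)² = (398²)² = 158404² = 25091827216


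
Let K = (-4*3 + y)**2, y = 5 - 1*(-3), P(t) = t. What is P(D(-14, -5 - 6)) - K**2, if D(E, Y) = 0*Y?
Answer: -256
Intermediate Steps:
D(E, Y) = 0
y = 8 (y = 5 + 3 = 8)
K = 16 (K = (-4*3 + 8)**2 = (-12 + 8)**2 = (-4)**2 = 16)
P(D(-14, -5 - 6)) - K**2 = 0 - 1*16**2 = 0 - 1*256 = 0 - 256 = -256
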